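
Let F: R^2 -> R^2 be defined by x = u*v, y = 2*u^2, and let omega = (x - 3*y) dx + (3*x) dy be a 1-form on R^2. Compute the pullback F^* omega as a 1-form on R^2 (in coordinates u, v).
F^* omega = (u*v*(6*u + v)) du + (u^2*(-6*u + v)) dv

Using F^*(f dg) = (f ∘ F) d(g ∘ F), substitute each coordinate x_i by F_i(u, v) in f_i, and replace dx_i by d F_i = (∂F_i/∂u) du + (∂F_i/∂v) dv.
  For the x component: f_1(F) = u*(-6*u + v); d F_1 = (v) du + (u) dv
  For the y component: f_2(F) = 3*u*v; d F_2 = (4*u) du + (0) dv
Combining and collecting du, dv coefficients:
  coeff of du: u*v*(6*u + v)
  coeff of dv: u^2*(-6*u + v)
F^* omega = (u*v*(6*u + v)) du + (u^2*(-6*u + v)) dv.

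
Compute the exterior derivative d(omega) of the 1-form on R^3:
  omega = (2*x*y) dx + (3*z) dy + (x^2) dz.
d(omega) = (-2*x) dx ∧ dy + (2*x) dx ∧ dz + (-3) dy ∧ dz

For a 1-form omega = sum_i f_i dx_i, the exterior derivative is
  d(omega) = sum_{i < j} (∂f_j/∂x_i - ∂f_i/∂x_j) dx_i ∧ dx_j.
  coefficient of dx ∧ dy: ∂f_2/∂x - ∂f_1/∂y = ∂(3*z)/∂x - ∂(2*x*y)/∂y = -2*x
  coefficient of dx ∧ dz: ∂f_3/∂x - ∂f_1/∂z = ∂(x^2)/∂x - ∂(2*x*y)/∂z = 2*x
  coefficient of dy ∧ dz: ∂f_3/∂y - ∂f_2/∂z = ∂(x^2)/∂y - ∂(3*z)/∂z = -3
Assembling: d(omega) = (-2*x) dx ∧ dy + (2*x) dx ∧ dz + (-3) dy ∧ dz.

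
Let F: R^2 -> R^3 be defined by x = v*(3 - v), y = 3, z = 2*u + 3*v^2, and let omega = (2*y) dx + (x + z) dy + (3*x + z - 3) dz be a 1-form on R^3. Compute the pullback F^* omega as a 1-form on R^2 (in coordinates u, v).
F^* omega = (4*u + 18*v - 6) du + (12*u*v + 54*v^2 - 30*v + 18) dv

Using F^*(f dg) = (f ∘ F) d(g ∘ F), substitute each coordinate x_i by F_i(u, v) in f_i, and replace dx_i by d F_i = (∂F_i/∂u) du + (∂F_i/∂v) dv.
  For the x component: f_1(F) = 6; d F_1 = (0) du + (3 - 2*v) dv
  For the y component: f_2(F) = 2*u + 2*v^2 + 3*v; d F_2 = (0) du + (0) dv
  For the z component: f_3(F) = 2*u + 9*v - 3; d F_3 = (2) du + (6*v) dv
Combining and collecting du, dv coefficients:
  coeff of du: 4*u + 18*v - 6
  coeff of dv: 12*u*v + 54*v^2 - 30*v + 18
F^* omega = (4*u + 18*v - 6) du + (12*u*v + 54*v^2 - 30*v + 18) dv.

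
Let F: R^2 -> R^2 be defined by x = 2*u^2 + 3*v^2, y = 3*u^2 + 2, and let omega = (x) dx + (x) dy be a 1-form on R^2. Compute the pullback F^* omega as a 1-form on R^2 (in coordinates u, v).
F^* omega = (20*u^3 + 30*u*v^2) du + (12*u^2*v + 18*v^3) dv

Using F^*(f dg) = (f ∘ F) d(g ∘ F), substitute each coordinate x_i by F_i(u, v) in f_i, and replace dx_i by d F_i = (∂F_i/∂u) du + (∂F_i/∂v) dv.
  For the x component: f_1(F) = 2*u^2 + 3*v^2; d F_1 = (4*u) du + (6*v) dv
  For the y component: f_2(F) = 2*u^2 + 3*v^2; d F_2 = (6*u) du + (0) dv
Combining and collecting du, dv coefficients:
  coeff of du: 20*u^3 + 30*u*v^2
  coeff of dv: 12*u^2*v + 18*v^3
F^* omega = (20*u^3 + 30*u*v^2) du + (12*u^2*v + 18*v^3) dv.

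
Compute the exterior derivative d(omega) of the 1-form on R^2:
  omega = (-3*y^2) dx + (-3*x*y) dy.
d(omega) = (3*y) dx ∧ dy

For a 1-form omega = sum_i f_i dx_i, the exterior derivative is
  d(omega) = sum_{i < j} (∂f_j/∂x_i - ∂f_i/∂x_j) dx_i ∧ dx_j.
  coefficient of dx ∧ dy: ∂f_2/∂x - ∂f_1/∂y = ∂(-3*x*y)/∂x - ∂(-3*y^2)/∂y = 3*y
Assembling: d(omega) = (3*y) dx ∧ dy.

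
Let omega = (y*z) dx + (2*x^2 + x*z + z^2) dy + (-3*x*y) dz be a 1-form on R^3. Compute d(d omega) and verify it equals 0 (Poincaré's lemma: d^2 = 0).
d(d omega) = 0

Step 1: d omega = sum_{i<j} (∂f_j/∂x_i - ∂f_i/∂x_j) dx_i ∧ dx_j:
  coeff of dx ∧ dy: 4*x
  coeff of dx ∧ dz: -4*y
  coeff of dy ∧ dz: -4*x - 2*z
Step 2: Apply d again to each 2-form coefficient. The only possible 3-form in R^3 is dx ∧ dy ∧ dz, with coefficient
  ∂(coeff of dy∧dz)/∂x - ∂(coeff of dx∧dz)/∂y + ∂(coeff of dx∧dy)/∂z
  = ∂/∂x (-4*x - 2*z) - ∂/∂y (-4*y) + ∂/∂z (4*x).
Each of these terms simplifies to sums of mixed partials that cancel in pairs. The result is 0 (by equality of mixed partials for smooth functions — Schwarz / Clairaut).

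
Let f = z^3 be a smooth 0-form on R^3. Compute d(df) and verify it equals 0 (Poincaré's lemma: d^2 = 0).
d(df) = 0

Step 1: df = sum_i (∂f/∂x_i) dx_i = (0) dx + (0) dy + (3*z^2) dz.
Step 2: Apply d again. Using the 1-form formula, the coefficient of dx ∧ dy in d(df) is ∂^2 f/∂x ∂y - ∂^2 f/∂y ∂x = (0) - (0) = 0 (equality of mixed partials for smooth f).
Similarly for dx ∧ dz and dy ∧ dz — all coefficients vanish. So d(df) = 0.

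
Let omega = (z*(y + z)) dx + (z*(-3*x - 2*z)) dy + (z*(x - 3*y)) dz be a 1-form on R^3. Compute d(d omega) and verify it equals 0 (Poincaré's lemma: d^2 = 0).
d(d omega) = 0

Step 1: d omega = sum_{i<j} (∂f_j/∂x_i - ∂f_i/∂x_j) dx_i ∧ dx_j:
  coeff of dx ∧ dy: -4*z
  coeff of dx ∧ dz: -y - z
  coeff of dy ∧ dz: 3*x + z
Step 2: Apply d again to each 2-form coefficient. The only possible 3-form in R^3 is dx ∧ dy ∧ dz, with coefficient
  ∂(coeff of dy∧dz)/∂x - ∂(coeff of dx∧dz)/∂y + ∂(coeff of dx∧dy)/∂z
  = ∂/∂x (3*x + z) - ∂/∂y (-y - z) + ∂/∂z (-4*z).
Each of these terms simplifies to sums of mixed partials that cancel in pairs. The result is 0 (by equality of mixed partials for smooth functions — Schwarz / Clairaut).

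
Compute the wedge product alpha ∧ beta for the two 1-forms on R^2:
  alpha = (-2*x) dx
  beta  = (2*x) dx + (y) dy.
alpha ∧ beta = (-2*x*y) dx ∧ dy

Distribute the wedge, using dx_i ∧ dx_j = -dx_j ∧ dx_i and dx_i ∧ dx_i = 0. For each pair (i, j) with i < j, the coefficient of dx_i ∧ dx_j in alpha ∧ beta is (alpha_i * beta_j - alpha_j * beta_i). Collecting: alpha ∧ beta = (-2*x*y) dx ∧ dy.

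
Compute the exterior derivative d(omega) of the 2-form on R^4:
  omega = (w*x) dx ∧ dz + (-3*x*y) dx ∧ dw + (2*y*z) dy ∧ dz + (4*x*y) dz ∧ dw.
d(omega) = (x + 4*y) dx ∧ dz ∧ dw + (3*x) dx ∧ dy ∧ dw + (4*x) dy ∧ dz ∧ dw

For a 2-form omega = sum_{i<j} g_{ij} dx_i ∧ dx_j, the exterior derivative is
  d(omega) = sum_{i<j} d(g_{ij}) ∧ dx_i ∧ dx_j = sum_{i<j, k} (∂g_{ij}/∂x_k) dx_k ∧ dx_i ∧ dx_j.
Expand each term, using dx_k ∧ dx_i ∧ dx_j = sgn(permutation) dx_{(a)} ∧ dx_{(b)} ∧ dx_{(c)} with (a < b < c) sorted:
  d(w*x) includes (∂/∂w)(w*x) dw = (x) dw, which multiplied by dx ∧ dz gives (x) dx ∧ dz ∧ dw
  d(-3*x*y) includes (∂/∂y)(-3*x*y) dy = (-3*x) dy, which multiplied by dx ∧ dw gives (3*x) dx ∧ dy ∧ dw
  d(4*x*y) includes (∂/∂x)(4*x*y) dx = (4*y) dx, which multiplied by dz ∧ dw gives (4*y) dx ∧ dz ∧ dw
  d(4*x*y) includes (∂/∂y)(4*x*y) dy = (4*x) dy, which multiplied by dz ∧ dw gives (4*x) dy ∧ dz ∧ dw
Collecting like 3-forms: d(omega) = (x + 4*y) dx ∧ dz ∧ dw + (3*x) dx ∧ dy ∧ dw + (4*x) dy ∧ dz ∧ dw.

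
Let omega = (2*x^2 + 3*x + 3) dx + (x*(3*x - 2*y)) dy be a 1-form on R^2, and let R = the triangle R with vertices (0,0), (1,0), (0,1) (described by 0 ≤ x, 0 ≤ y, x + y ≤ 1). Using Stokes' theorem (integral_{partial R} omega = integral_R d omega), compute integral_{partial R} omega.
integral_(partial R) omega = 2/3

Stokes: integral_partial_R omega = integral_R d omega with d omega = (∂Q/∂x - ∂P/∂y) dx ∧ dy.
  ∂Q/∂x = 6*x - 2*y
  ∂P/∂y = 0
  integrand = ∂Q/∂x - ∂P/∂y = 6*x - 2*y.
Integrating over R: integral_0^1 integral_0^{1-x} (6*x - 2*y) dy dx = 2/3.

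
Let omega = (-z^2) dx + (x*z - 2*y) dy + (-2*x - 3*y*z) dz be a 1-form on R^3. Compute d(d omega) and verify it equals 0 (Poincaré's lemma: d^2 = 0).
d(d omega) = 0

Step 1: d omega = sum_{i<j} (∂f_j/∂x_i - ∂f_i/∂x_j) dx_i ∧ dx_j:
  coeff of dx ∧ dy: z
  coeff of dx ∧ dz: 2*z - 2
  coeff of dy ∧ dz: -x - 3*z
Step 2: Apply d again to each 2-form coefficient. The only possible 3-form in R^3 is dx ∧ dy ∧ dz, with coefficient
  ∂(coeff of dy∧dz)/∂x - ∂(coeff of dx∧dz)/∂y + ∂(coeff of dx∧dy)/∂z
  = ∂/∂x (-x - 3*z) - ∂/∂y (2*z - 2) + ∂/∂z (z).
Each of these terms simplifies to sums of mixed partials that cancel in pairs. The result is 0 (by equality of mixed partials for smooth functions — Schwarz / Clairaut).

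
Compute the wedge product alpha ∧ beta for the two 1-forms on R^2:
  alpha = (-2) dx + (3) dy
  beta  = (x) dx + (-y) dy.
alpha ∧ beta = (-3*x + 2*y) dx ∧ dy

Distribute the wedge, using dx_i ∧ dx_j = -dx_j ∧ dx_i and dx_i ∧ dx_i = 0. For each pair (i, j) with i < j, the coefficient of dx_i ∧ dx_j in alpha ∧ beta is (alpha_i * beta_j - alpha_j * beta_i). Collecting: alpha ∧ beta = (-3*x + 2*y) dx ∧ dy.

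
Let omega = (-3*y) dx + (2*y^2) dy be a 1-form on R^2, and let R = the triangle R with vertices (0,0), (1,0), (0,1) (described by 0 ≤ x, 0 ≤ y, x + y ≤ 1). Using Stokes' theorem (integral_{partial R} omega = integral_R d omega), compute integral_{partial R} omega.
integral_(partial R) omega = 3/2

Stokes: integral_partial_R omega = integral_R d omega with d omega = (∂Q/∂x - ∂P/∂y) dx ∧ dy.
  ∂Q/∂x = 0
  ∂P/∂y = -3
  integrand = ∂Q/∂x - ∂P/∂y = 3.
Integrating over R: integral_0^1 integral_0^{1-x} (3) dy dx = 3/2.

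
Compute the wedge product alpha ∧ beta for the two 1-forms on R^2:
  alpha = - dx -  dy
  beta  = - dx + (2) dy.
alpha ∧ beta = (-3) dx ∧ dy

Distribute the wedge, using dx_i ∧ dx_j = -dx_j ∧ dx_i and dx_i ∧ dx_i = 0. For each pair (i, j) with i < j, the coefficient of dx_i ∧ dx_j in alpha ∧ beta is (alpha_i * beta_j - alpha_j * beta_i). Collecting: alpha ∧ beta = (-3) dx ∧ dy.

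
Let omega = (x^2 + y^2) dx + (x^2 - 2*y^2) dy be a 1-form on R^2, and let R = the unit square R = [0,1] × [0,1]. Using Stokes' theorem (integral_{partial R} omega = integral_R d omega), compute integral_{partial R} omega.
integral_(partial R) omega = 0

Stokes: integral_partial_R omega = integral_R d omega with d omega = (∂Q/∂x - ∂P/∂y) dx ∧ dy.
  ∂Q/∂x = 2*x
  ∂P/∂y = 2*y
  integrand = ∂Q/∂x - ∂P/∂y = 2*x - 2*y.
Integrating over R: integral_0^1 integral_0^1 (2*x - 2*y) dx dy = 0.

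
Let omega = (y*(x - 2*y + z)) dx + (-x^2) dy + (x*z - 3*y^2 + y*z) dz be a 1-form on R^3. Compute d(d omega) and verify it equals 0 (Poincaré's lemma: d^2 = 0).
d(d omega) = 0

Step 1: d omega = sum_{i<j} (∂f_j/∂x_i - ∂f_i/∂x_j) dx_i ∧ dx_j:
  coeff of dx ∧ dy: -3*x + 4*y - z
  coeff of dx ∧ dz: -y + z
  coeff of dy ∧ dz: -6*y + z
Step 2: Apply d again to each 2-form coefficient. The only possible 3-form in R^3 is dx ∧ dy ∧ dz, with coefficient
  ∂(coeff of dy∧dz)/∂x - ∂(coeff of dx∧dz)/∂y + ∂(coeff of dx∧dy)/∂z
  = ∂/∂x (-6*y + z) - ∂/∂y (-y + z) + ∂/∂z (-3*x + 4*y - z).
Each of these terms simplifies to sums of mixed partials that cancel in pairs. The result is 0 (by equality of mixed partials for smooth functions — Schwarz / Clairaut).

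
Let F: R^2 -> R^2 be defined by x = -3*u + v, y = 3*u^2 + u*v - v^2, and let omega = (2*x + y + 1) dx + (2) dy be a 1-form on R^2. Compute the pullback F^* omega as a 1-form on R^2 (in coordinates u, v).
F^* omega = (-9*u^2 - 3*u*v + 30*u + 3*v^2 - 4*v - 3) du + (3*u^2 + u*v - 4*u - v^2 - 2*v + 1) dv

Using F^*(f dg) = (f ∘ F) d(g ∘ F), substitute each coordinate x_i by F_i(u, v) in f_i, and replace dx_i by d F_i = (∂F_i/∂u) du + (∂F_i/∂v) dv.
  For the x component: f_1(F) = 3*u^2 + u*v - 6*u - v^2 + 2*v + 1; d F_1 = (-3) du + (1) dv
  For the y component: f_2(F) = 2; d F_2 = (6*u + v) du + (u - 2*v) dv
Combining and collecting du, dv coefficients:
  coeff of du: -9*u^2 - 3*u*v + 30*u + 3*v^2 - 4*v - 3
  coeff of dv: 3*u^2 + u*v - 4*u - v^2 - 2*v + 1
F^* omega = (-9*u^2 - 3*u*v + 30*u + 3*v^2 - 4*v - 3) du + (3*u^2 + u*v - 4*u - v^2 - 2*v + 1) dv.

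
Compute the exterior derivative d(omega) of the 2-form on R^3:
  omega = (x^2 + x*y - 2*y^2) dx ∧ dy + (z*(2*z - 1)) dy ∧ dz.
d(omega) = 0

For a 2-form omega = sum_{i<j} g_{ij} dx_i ∧ dx_j, the exterior derivative is
  d(omega) = sum_{i<j} d(g_{ij}) ∧ dx_i ∧ dx_j = sum_{i<j, k} (∂g_{ij}/∂x_k) dx_k ∧ dx_i ∧ dx_j.
Expand each term, using dx_k ∧ dx_i ∧ dx_j = sgn(permutation) dx_{(a)} ∧ dx_{(b)} ∧ dx_{(c)} with (a < b < c) sorted:

Collecting like 3-forms: d(omega) = 0.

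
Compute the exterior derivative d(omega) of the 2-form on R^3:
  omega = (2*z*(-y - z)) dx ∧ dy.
d(omega) = (-2*y - 4*z) dx ∧ dy ∧ dz

For a 2-form omega = sum_{i<j} g_{ij} dx_i ∧ dx_j, the exterior derivative is
  d(omega) = sum_{i<j} d(g_{ij}) ∧ dx_i ∧ dx_j = sum_{i<j, k} (∂g_{ij}/∂x_k) dx_k ∧ dx_i ∧ dx_j.
Expand each term, using dx_k ∧ dx_i ∧ dx_j = sgn(permutation) dx_{(a)} ∧ dx_{(b)} ∧ dx_{(c)} with (a < b < c) sorted:
  d(2*z*(-y - z)) includes (∂/∂z)(2*z*(-y - z)) dz = (-2*y - 4*z) dz, which multiplied by dx ∧ dy gives (-2*y - 4*z) dx ∧ dy ∧ dz
Collecting like 3-forms: d(omega) = (-2*y - 4*z) dx ∧ dy ∧ dz.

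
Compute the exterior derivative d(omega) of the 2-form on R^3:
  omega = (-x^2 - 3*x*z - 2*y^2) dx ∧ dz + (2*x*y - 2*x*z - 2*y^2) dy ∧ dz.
d(omega) = (6*y - 2*z) dx ∧ dy ∧ dz

For a 2-form omega = sum_{i<j} g_{ij} dx_i ∧ dx_j, the exterior derivative is
  d(omega) = sum_{i<j} d(g_{ij}) ∧ dx_i ∧ dx_j = sum_{i<j, k} (∂g_{ij}/∂x_k) dx_k ∧ dx_i ∧ dx_j.
Expand each term, using dx_k ∧ dx_i ∧ dx_j = sgn(permutation) dx_{(a)} ∧ dx_{(b)} ∧ dx_{(c)} with (a < b < c) sorted:
  d(-x^2 - 3*x*z - 2*y^2) includes (∂/∂y)(-x^2 - 3*x*z - 2*y^2) dy = (-4*y) dy, which multiplied by dx ∧ dz gives (4*y) dx ∧ dy ∧ dz
  d(2*x*y - 2*x*z - 2*y^2) includes (∂/∂x)(2*x*y - 2*x*z - 2*y^2) dx = (2*y - 2*z) dx, which multiplied by dy ∧ dz gives (2*y - 2*z) dx ∧ dy ∧ dz
Collecting like 3-forms: d(omega) = (6*y - 2*z) dx ∧ dy ∧ dz.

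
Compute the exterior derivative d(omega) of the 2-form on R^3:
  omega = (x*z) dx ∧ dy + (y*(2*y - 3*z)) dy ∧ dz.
d(omega) = (x) dx ∧ dy ∧ dz

For a 2-form omega = sum_{i<j} g_{ij} dx_i ∧ dx_j, the exterior derivative is
  d(omega) = sum_{i<j} d(g_{ij}) ∧ dx_i ∧ dx_j = sum_{i<j, k} (∂g_{ij}/∂x_k) dx_k ∧ dx_i ∧ dx_j.
Expand each term, using dx_k ∧ dx_i ∧ dx_j = sgn(permutation) dx_{(a)} ∧ dx_{(b)} ∧ dx_{(c)} with (a < b < c) sorted:
  d(x*z) includes (∂/∂z)(x*z) dz = (x) dz, which multiplied by dx ∧ dy gives (x) dx ∧ dy ∧ dz
Collecting like 3-forms: d(omega) = (x) dx ∧ dy ∧ dz.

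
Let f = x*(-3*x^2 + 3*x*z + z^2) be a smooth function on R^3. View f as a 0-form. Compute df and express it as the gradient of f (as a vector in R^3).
df = (-9*x^2 + 6*x*z + z^2) dx + (0) dy + (x*(3*x + 2*z)) dz; grad f = (-9*x^2 + 6*x*z + z^2, 0, x*(3*x + 2*z))

For a 0-form f, d f = (∂f/∂x) dx + (∂f/∂y) dy + (∂f/∂z) dz. The components of the vector representation are exactly the entries of grad f in Cartesian coordinates:
  ∂f/∂x = -9*x^2 + 6*x*z + z^2
  ∂f/∂y = 0
  ∂f/∂z = x*(3*x + 2*z).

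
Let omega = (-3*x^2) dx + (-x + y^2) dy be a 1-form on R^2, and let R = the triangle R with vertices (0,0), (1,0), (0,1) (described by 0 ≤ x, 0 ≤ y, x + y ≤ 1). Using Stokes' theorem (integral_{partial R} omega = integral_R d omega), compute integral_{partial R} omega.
integral_(partial R) omega = -1/2

Stokes: integral_partial_R omega = integral_R d omega with d omega = (∂Q/∂x - ∂P/∂y) dx ∧ dy.
  ∂Q/∂x = -1
  ∂P/∂y = 0
  integrand = ∂Q/∂x - ∂P/∂y = -1.
Integrating over R: integral_0^1 integral_0^{1-x} (-1) dy dx = -1/2.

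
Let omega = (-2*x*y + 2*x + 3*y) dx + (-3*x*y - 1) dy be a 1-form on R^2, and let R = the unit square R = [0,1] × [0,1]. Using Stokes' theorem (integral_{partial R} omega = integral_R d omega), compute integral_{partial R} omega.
integral_(partial R) omega = -7/2

Stokes: integral_partial_R omega = integral_R d omega with d omega = (∂Q/∂x - ∂P/∂y) dx ∧ dy.
  ∂Q/∂x = -3*y
  ∂P/∂y = 3 - 2*x
  integrand = ∂Q/∂x - ∂P/∂y = 2*x - 3*y - 3.
Integrating over R: integral_0^1 integral_0^1 (2*x - 3*y - 3) dx dy = -7/2.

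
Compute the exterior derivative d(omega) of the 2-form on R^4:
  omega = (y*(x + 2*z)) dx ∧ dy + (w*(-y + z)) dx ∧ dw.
d(omega) = (2*y) dx ∧ dy ∧ dz + (w) dx ∧ dy ∧ dw + (-w) dx ∧ dz ∧ dw

For a 2-form omega = sum_{i<j} g_{ij} dx_i ∧ dx_j, the exterior derivative is
  d(omega) = sum_{i<j} d(g_{ij}) ∧ dx_i ∧ dx_j = sum_{i<j, k} (∂g_{ij}/∂x_k) dx_k ∧ dx_i ∧ dx_j.
Expand each term, using dx_k ∧ dx_i ∧ dx_j = sgn(permutation) dx_{(a)} ∧ dx_{(b)} ∧ dx_{(c)} with (a < b < c) sorted:
  d(y*(x + 2*z)) includes (∂/∂z)(y*(x + 2*z)) dz = (2*y) dz, which multiplied by dx ∧ dy gives (2*y) dx ∧ dy ∧ dz
  d(w*(-y + z)) includes (∂/∂y)(w*(-y + z)) dy = (-w) dy, which multiplied by dx ∧ dw gives (w) dx ∧ dy ∧ dw
  d(w*(-y + z)) includes (∂/∂z)(w*(-y + z)) dz = (w) dz, which multiplied by dx ∧ dw gives (-w) dx ∧ dz ∧ dw
Collecting like 3-forms: d(omega) = (2*y) dx ∧ dy ∧ dz + (w) dx ∧ dy ∧ dw + (-w) dx ∧ dz ∧ dw.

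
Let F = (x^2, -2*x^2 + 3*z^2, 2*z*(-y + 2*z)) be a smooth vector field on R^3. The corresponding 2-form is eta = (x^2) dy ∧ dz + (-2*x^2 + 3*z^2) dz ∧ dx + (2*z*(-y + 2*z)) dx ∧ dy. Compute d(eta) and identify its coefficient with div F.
d(eta) = (2*x - 2*y + 8*z) dx ∧ dy ∧ dz; div F = 2*x - 2*y + 8*z

For a 2-form in R^3 of the form above, applying d gives a 3-form with coefficient ∂P/∂x + ∂Q/∂y + ∂R/∂z:
  ∂P/∂x = 2*x
  ∂Q/∂y = 0
  ∂R/∂z = -2*y + 8*z
Sum = 2*x - 2*y + 8*z, which is exactly div F.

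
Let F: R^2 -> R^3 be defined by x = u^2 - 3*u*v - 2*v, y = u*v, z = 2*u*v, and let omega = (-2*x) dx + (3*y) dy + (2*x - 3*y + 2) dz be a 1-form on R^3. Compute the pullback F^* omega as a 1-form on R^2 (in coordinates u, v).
F^* omega = (-4*u^3 + 22*u^2*v - 33*u*v^2 + 8*u*v - 20*v^2 + 4*v) du + (10*u^3 - 33*u^2*v + 4*u^2 - 32*u*v + 4*u - 8*v) dv

Using F^*(f dg) = (f ∘ F) d(g ∘ F), substitute each coordinate x_i by F_i(u, v) in f_i, and replace dx_i by d F_i = (∂F_i/∂u) du + (∂F_i/∂v) dv.
  For the x component: f_1(F) = -2*u^2 + 6*u*v + 4*v; d F_1 = (2*u - 3*v) du + (-3*u - 2) dv
  For the y component: f_2(F) = 3*u*v; d F_2 = (v) du + (u) dv
  For the z component: f_3(F) = 2*u^2 - 9*u*v - 4*v + 2; d F_3 = (2*v) du + (2*u) dv
Combining and collecting du, dv coefficients:
  coeff of du: -4*u^3 + 22*u^2*v - 33*u*v^2 + 8*u*v - 20*v^2 + 4*v
  coeff of dv: 10*u^3 - 33*u^2*v + 4*u^2 - 32*u*v + 4*u - 8*v
F^* omega = (-4*u^3 + 22*u^2*v - 33*u*v^2 + 8*u*v - 20*v^2 + 4*v) du + (10*u^3 - 33*u^2*v + 4*u^2 - 32*u*v + 4*u - 8*v) dv.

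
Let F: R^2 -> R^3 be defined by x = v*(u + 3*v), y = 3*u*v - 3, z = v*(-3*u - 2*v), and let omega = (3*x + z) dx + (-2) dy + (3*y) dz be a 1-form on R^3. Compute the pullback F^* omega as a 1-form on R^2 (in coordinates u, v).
F^* omega = (v*(-27*u*v + 7*v^2 + 21)) du + (-27*u^2*v - 29*u*v^2 + 21*u + 42*v^3 + 36*v) dv

Using F^*(f dg) = (f ∘ F) d(g ∘ F), substitute each coordinate x_i by F_i(u, v) in f_i, and replace dx_i by d F_i = (∂F_i/∂u) du + (∂F_i/∂v) dv.
  For the x component: f_1(F) = 7*v^2; d F_1 = (v) du + (u + 6*v) dv
  For the y component: f_2(F) = -2; d F_2 = (3*v) du + (3*u) dv
  For the z component: f_3(F) = 9*u*v - 9; d F_3 = (-3*v) du + (-3*u - 4*v) dv
Combining and collecting du, dv coefficients:
  coeff of du: v*(-27*u*v + 7*v^2 + 21)
  coeff of dv: -27*u^2*v - 29*u*v^2 + 21*u + 42*v^3 + 36*v
F^* omega = (v*(-27*u*v + 7*v^2 + 21)) du + (-27*u^2*v - 29*u*v^2 + 21*u + 42*v^3 + 36*v) dv.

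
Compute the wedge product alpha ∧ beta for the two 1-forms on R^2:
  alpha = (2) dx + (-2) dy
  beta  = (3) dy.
alpha ∧ beta = (6) dx ∧ dy

Distribute the wedge, using dx_i ∧ dx_j = -dx_j ∧ dx_i and dx_i ∧ dx_i = 0. For each pair (i, j) with i < j, the coefficient of dx_i ∧ dx_j in alpha ∧ beta is (alpha_i * beta_j - alpha_j * beta_i). Collecting: alpha ∧ beta = (6) dx ∧ dy.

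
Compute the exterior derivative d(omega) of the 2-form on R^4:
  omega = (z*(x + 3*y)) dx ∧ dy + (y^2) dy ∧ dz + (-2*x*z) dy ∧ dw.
d(omega) = (x + 3*y) dx ∧ dy ∧ dz + (-2*z) dx ∧ dy ∧ dw + (2*x) dy ∧ dz ∧ dw

For a 2-form omega = sum_{i<j} g_{ij} dx_i ∧ dx_j, the exterior derivative is
  d(omega) = sum_{i<j} d(g_{ij}) ∧ dx_i ∧ dx_j = sum_{i<j, k} (∂g_{ij}/∂x_k) dx_k ∧ dx_i ∧ dx_j.
Expand each term, using dx_k ∧ dx_i ∧ dx_j = sgn(permutation) dx_{(a)} ∧ dx_{(b)} ∧ dx_{(c)} with (a < b < c) sorted:
  d(z*(x + 3*y)) includes (∂/∂z)(z*(x + 3*y)) dz = (x + 3*y) dz, which multiplied by dx ∧ dy gives (x + 3*y) dx ∧ dy ∧ dz
  d(-2*x*z) includes (∂/∂x)(-2*x*z) dx = (-2*z) dx, which multiplied by dy ∧ dw gives (-2*z) dx ∧ dy ∧ dw
  d(-2*x*z) includes (∂/∂z)(-2*x*z) dz = (-2*x) dz, which multiplied by dy ∧ dw gives (2*x) dy ∧ dz ∧ dw
Collecting like 3-forms: d(omega) = (x + 3*y) dx ∧ dy ∧ dz + (-2*z) dx ∧ dy ∧ dw + (2*x) dy ∧ dz ∧ dw.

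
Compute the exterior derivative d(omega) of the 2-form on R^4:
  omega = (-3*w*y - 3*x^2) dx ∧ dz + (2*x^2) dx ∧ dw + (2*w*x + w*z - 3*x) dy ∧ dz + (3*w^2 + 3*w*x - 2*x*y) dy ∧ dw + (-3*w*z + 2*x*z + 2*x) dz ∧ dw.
d(omega) = (5*w - 3) dx ∧ dy ∧ dz + (-3*y + 2*z + 2) dx ∧ dz ∧ dw + (2*x + z) dy ∧ dz ∧ dw + (3*w - 2*y) dx ∧ dy ∧ dw

For a 2-form omega = sum_{i<j} g_{ij} dx_i ∧ dx_j, the exterior derivative is
  d(omega) = sum_{i<j} d(g_{ij}) ∧ dx_i ∧ dx_j = sum_{i<j, k} (∂g_{ij}/∂x_k) dx_k ∧ dx_i ∧ dx_j.
Expand each term, using dx_k ∧ dx_i ∧ dx_j = sgn(permutation) dx_{(a)} ∧ dx_{(b)} ∧ dx_{(c)} with (a < b < c) sorted:
  d(-3*w*y - 3*x^2) includes (∂/∂y)(-3*w*y - 3*x^2) dy = (-3*w) dy, which multiplied by dx ∧ dz gives (3*w) dx ∧ dy ∧ dz
  d(-3*w*y - 3*x^2) includes (∂/∂w)(-3*w*y - 3*x^2) dw = (-3*y) dw, which multiplied by dx ∧ dz gives (-3*y) dx ∧ dz ∧ dw
  d(2*w*x + w*z - 3*x) includes (∂/∂x)(2*w*x + w*z - 3*x) dx = (2*w - 3) dx, which multiplied by dy ∧ dz gives (2*w - 3) dx ∧ dy ∧ dz
  d(2*w*x + w*z - 3*x) includes (∂/∂w)(2*w*x + w*z - 3*x) dw = (2*x + z) dw, which multiplied by dy ∧ dz gives (2*x + z) dy ∧ dz ∧ dw
  d(3*w^2 + 3*w*x - 2*x*y) includes (∂/∂x)(3*w^2 + 3*w*x - 2*x*y) dx = (3*w - 2*y) dx, which multiplied by dy ∧ dw gives (3*w - 2*y) dx ∧ dy ∧ dw
  d(-3*w*z + 2*x*z + 2*x) includes (∂/∂x)(-3*w*z + 2*x*z + 2*x) dx = (2*z + 2) dx, which multiplied by dz ∧ dw gives (2*z + 2) dx ∧ dz ∧ dw
Collecting like 3-forms: d(omega) = (5*w - 3) dx ∧ dy ∧ dz + (-3*y + 2*z + 2) dx ∧ dz ∧ dw + (2*x + z) dy ∧ dz ∧ dw + (3*w - 2*y) dx ∧ dy ∧ dw.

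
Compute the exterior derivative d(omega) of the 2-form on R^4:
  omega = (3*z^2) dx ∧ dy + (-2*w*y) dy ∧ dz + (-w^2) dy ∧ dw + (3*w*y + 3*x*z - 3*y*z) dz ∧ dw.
d(omega) = (6*z) dx ∧ dy ∧ dz + (3*w - 2*y - 3*z) dy ∧ dz ∧ dw + (3*z) dx ∧ dz ∧ dw

For a 2-form omega = sum_{i<j} g_{ij} dx_i ∧ dx_j, the exterior derivative is
  d(omega) = sum_{i<j} d(g_{ij}) ∧ dx_i ∧ dx_j = sum_{i<j, k} (∂g_{ij}/∂x_k) dx_k ∧ dx_i ∧ dx_j.
Expand each term, using dx_k ∧ dx_i ∧ dx_j = sgn(permutation) dx_{(a)} ∧ dx_{(b)} ∧ dx_{(c)} with (a < b < c) sorted:
  d(3*z^2) includes (∂/∂z)(3*z^2) dz = (6*z) dz, which multiplied by dx ∧ dy gives (6*z) dx ∧ dy ∧ dz
  d(-2*w*y) includes (∂/∂w)(-2*w*y) dw = (-2*y) dw, which multiplied by dy ∧ dz gives (-2*y) dy ∧ dz ∧ dw
  d(3*w*y + 3*x*z - 3*y*z) includes (∂/∂x)(3*w*y + 3*x*z - 3*y*z) dx = (3*z) dx, which multiplied by dz ∧ dw gives (3*z) dx ∧ dz ∧ dw
  d(3*w*y + 3*x*z - 3*y*z) includes (∂/∂y)(3*w*y + 3*x*z - 3*y*z) dy = (3*w - 3*z) dy, which multiplied by dz ∧ dw gives (3*w - 3*z) dy ∧ dz ∧ dw
Collecting like 3-forms: d(omega) = (6*z) dx ∧ dy ∧ dz + (3*w - 2*y - 3*z) dy ∧ dz ∧ dw + (3*z) dx ∧ dz ∧ dw.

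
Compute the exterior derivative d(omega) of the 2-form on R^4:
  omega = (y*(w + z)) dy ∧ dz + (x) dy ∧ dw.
d(omega) = (y) dy ∧ dz ∧ dw + (1) dx ∧ dy ∧ dw

For a 2-form omega = sum_{i<j} g_{ij} dx_i ∧ dx_j, the exterior derivative is
  d(omega) = sum_{i<j} d(g_{ij}) ∧ dx_i ∧ dx_j = sum_{i<j, k} (∂g_{ij}/∂x_k) dx_k ∧ dx_i ∧ dx_j.
Expand each term, using dx_k ∧ dx_i ∧ dx_j = sgn(permutation) dx_{(a)} ∧ dx_{(b)} ∧ dx_{(c)} with (a < b < c) sorted:
  d(y*(w + z)) includes (∂/∂w)(y*(w + z)) dw = (y) dw, which multiplied by dy ∧ dz gives (y) dy ∧ dz ∧ dw
  d(x) includes (∂/∂x)(x) dx = (1) dx, which multiplied by dy ∧ dw gives (1) dx ∧ dy ∧ dw
Collecting like 3-forms: d(omega) = (y) dy ∧ dz ∧ dw + (1) dx ∧ dy ∧ dw.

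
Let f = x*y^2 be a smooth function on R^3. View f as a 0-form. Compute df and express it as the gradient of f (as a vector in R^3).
df = (y^2) dx + (2*x*y) dy + (0) dz; grad f = (y^2, 2*x*y, 0)

For a 0-form f, d f = (∂f/∂x) dx + (∂f/∂y) dy + (∂f/∂z) dz. The components of the vector representation are exactly the entries of grad f in Cartesian coordinates:
  ∂f/∂x = y^2
  ∂f/∂y = 2*x*y
  ∂f/∂z = 0.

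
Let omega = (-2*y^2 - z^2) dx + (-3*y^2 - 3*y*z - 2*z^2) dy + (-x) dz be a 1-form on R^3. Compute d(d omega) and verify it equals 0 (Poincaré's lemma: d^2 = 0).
d(d omega) = 0

Step 1: d omega = sum_{i<j} (∂f_j/∂x_i - ∂f_i/∂x_j) dx_i ∧ dx_j:
  coeff of dx ∧ dy: 4*y
  coeff of dx ∧ dz: 2*z - 1
  coeff of dy ∧ dz: 3*y + 4*z
Step 2: Apply d again to each 2-form coefficient. The only possible 3-form in R^3 is dx ∧ dy ∧ dz, with coefficient
  ∂(coeff of dy∧dz)/∂x - ∂(coeff of dx∧dz)/∂y + ∂(coeff of dx∧dy)/∂z
  = ∂/∂x (3*y + 4*z) - ∂/∂y (2*z - 1) + ∂/∂z (4*y).
Each of these terms simplifies to sums of mixed partials that cancel in pairs. The result is 0 (by equality of mixed partials for smooth functions — Schwarz / Clairaut).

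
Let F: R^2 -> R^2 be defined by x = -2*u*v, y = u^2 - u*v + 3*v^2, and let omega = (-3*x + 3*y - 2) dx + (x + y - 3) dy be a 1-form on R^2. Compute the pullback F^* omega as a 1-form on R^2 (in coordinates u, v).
F^* omega = (2*u^3 - 13*u^2*v + 3*u*v^2 - 6*u - 21*v^3 + 7*v) du + (-7*u^3 + 3*u^2*v - 39*u*v^2 + 7*u + 18*v^3 - 18*v) dv

Using F^*(f dg) = (f ∘ F) d(g ∘ F), substitute each coordinate x_i by F_i(u, v) in f_i, and replace dx_i by d F_i = (∂F_i/∂u) du + (∂F_i/∂v) dv.
  For the x component: f_1(F) = 3*u^2 + 3*u*v + 9*v^2 - 2; d F_1 = (-2*v) du + (-2*u) dv
  For the y component: f_2(F) = u^2 - 3*u*v + 3*v^2 - 3; d F_2 = (2*u - v) du + (-u + 6*v) dv
Combining and collecting du, dv coefficients:
  coeff of du: 2*u^3 - 13*u^2*v + 3*u*v^2 - 6*u - 21*v^3 + 7*v
  coeff of dv: -7*u^3 + 3*u^2*v - 39*u*v^2 + 7*u + 18*v^3 - 18*v
F^* omega = (2*u^3 - 13*u^2*v + 3*u*v^2 - 6*u - 21*v^3 + 7*v) du + (-7*u^3 + 3*u^2*v - 39*u*v^2 + 7*u + 18*v^3 - 18*v) dv.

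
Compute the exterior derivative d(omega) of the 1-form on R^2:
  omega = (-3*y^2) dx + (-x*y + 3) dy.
d(omega) = (5*y) dx ∧ dy

For a 1-form omega = sum_i f_i dx_i, the exterior derivative is
  d(omega) = sum_{i < j} (∂f_j/∂x_i - ∂f_i/∂x_j) dx_i ∧ dx_j.
  coefficient of dx ∧ dy: ∂f_2/∂x - ∂f_1/∂y = ∂(-x*y + 3)/∂x - ∂(-3*y^2)/∂y = 5*y
Assembling: d(omega) = (5*y) dx ∧ dy.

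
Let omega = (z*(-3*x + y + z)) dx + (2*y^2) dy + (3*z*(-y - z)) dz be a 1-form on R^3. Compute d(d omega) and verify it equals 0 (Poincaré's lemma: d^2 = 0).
d(d omega) = 0

Step 1: d omega = sum_{i<j} (∂f_j/∂x_i - ∂f_i/∂x_j) dx_i ∧ dx_j:
  coeff of dx ∧ dy: -z
  coeff of dx ∧ dz: 3*x - y - 2*z
  coeff of dy ∧ dz: -3*z
Step 2: Apply d again to each 2-form coefficient. The only possible 3-form in R^3 is dx ∧ dy ∧ dz, with coefficient
  ∂(coeff of dy∧dz)/∂x - ∂(coeff of dx∧dz)/∂y + ∂(coeff of dx∧dy)/∂z
  = ∂/∂x (-3*z) - ∂/∂y (3*x - y - 2*z) + ∂/∂z (-z).
Each of these terms simplifies to sums of mixed partials that cancel in pairs. The result is 0 (by equality of mixed partials for smooth functions — Schwarz / Clairaut).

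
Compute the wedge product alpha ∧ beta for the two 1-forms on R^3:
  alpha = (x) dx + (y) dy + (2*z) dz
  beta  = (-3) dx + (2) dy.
alpha ∧ beta = (2*x + 3*y) dx ∧ dy + (6*z) dx ∧ dz + (-4*z) dy ∧ dz

Distribute the wedge, using dx_i ∧ dx_j = -dx_j ∧ dx_i and dx_i ∧ dx_i = 0. For each pair (i, j) with i < j, the coefficient of dx_i ∧ dx_j in alpha ∧ beta is (alpha_i * beta_j - alpha_j * beta_i). Collecting: alpha ∧ beta = (2*x + 3*y) dx ∧ dy + (6*z) dx ∧ dz + (-4*z) dy ∧ dz.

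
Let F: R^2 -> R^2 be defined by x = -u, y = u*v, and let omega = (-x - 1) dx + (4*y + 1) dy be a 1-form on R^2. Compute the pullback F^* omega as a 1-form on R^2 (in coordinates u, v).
F^* omega = (4*u*v^2 - u + v + 1) du + (u*(4*u*v + 1)) dv

Using F^*(f dg) = (f ∘ F) d(g ∘ F), substitute each coordinate x_i by F_i(u, v) in f_i, and replace dx_i by d F_i = (∂F_i/∂u) du + (∂F_i/∂v) dv.
  For the x component: f_1(F) = u - 1; d F_1 = (-1) du + (0) dv
  For the y component: f_2(F) = 4*u*v + 1; d F_2 = (v) du + (u) dv
Combining and collecting du, dv coefficients:
  coeff of du: 4*u*v^2 - u + v + 1
  coeff of dv: u*(4*u*v + 1)
F^* omega = (4*u*v^2 - u + v + 1) du + (u*(4*u*v + 1)) dv.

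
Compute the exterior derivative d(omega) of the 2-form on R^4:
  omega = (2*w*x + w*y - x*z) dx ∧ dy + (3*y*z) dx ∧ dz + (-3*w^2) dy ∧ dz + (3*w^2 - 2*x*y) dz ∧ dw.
d(omega) = (-x - 3*z) dx ∧ dy ∧ dz + (2*x + y) dx ∧ dy ∧ dw + (-6*w - 2*x) dy ∧ dz ∧ dw + (-2*y) dx ∧ dz ∧ dw

For a 2-form omega = sum_{i<j} g_{ij} dx_i ∧ dx_j, the exterior derivative is
  d(omega) = sum_{i<j} d(g_{ij}) ∧ dx_i ∧ dx_j = sum_{i<j, k} (∂g_{ij}/∂x_k) dx_k ∧ dx_i ∧ dx_j.
Expand each term, using dx_k ∧ dx_i ∧ dx_j = sgn(permutation) dx_{(a)} ∧ dx_{(b)} ∧ dx_{(c)} with (a < b < c) sorted:
  d(2*w*x + w*y - x*z) includes (∂/∂z)(2*w*x + w*y - x*z) dz = (-x) dz, which multiplied by dx ∧ dy gives (-x) dx ∧ dy ∧ dz
  d(2*w*x + w*y - x*z) includes (∂/∂w)(2*w*x + w*y - x*z) dw = (2*x + y) dw, which multiplied by dx ∧ dy gives (2*x + y) dx ∧ dy ∧ dw
  d(3*y*z) includes (∂/∂y)(3*y*z) dy = (3*z) dy, which multiplied by dx ∧ dz gives (-3*z) dx ∧ dy ∧ dz
  d(-3*w^2) includes (∂/∂w)(-3*w^2) dw = (-6*w) dw, which multiplied by dy ∧ dz gives (-6*w) dy ∧ dz ∧ dw
  d(3*w^2 - 2*x*y) includes (∂/∂x)(3*w^2 - 2*x*y) dx = (-2*y) dx, which multiplied by dz ∧ dw gives (-2*y) dx ∧ dz ∧ dw
  d(3*w^2 - 2*x*y) includes (∂/∂y)(3*w^2 - 2*x*y) dy = (-2*x) dy, which multiplied by dz ∧ dw gives (-2*x) dy ∧ dz ∧ dw
Collecting like 3-forms: d(omega) = (-x - 3*z) dx ∧ dy ∧ dz + (2*x + y) dx ∧ dy ∧ dw + (-6*w - 2*x) dy ∧ dz ∧ dw + (-2*y) dx ∧ dz ∧ dw.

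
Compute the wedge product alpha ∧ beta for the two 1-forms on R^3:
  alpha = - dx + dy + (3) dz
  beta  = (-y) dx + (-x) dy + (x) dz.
alpha ∧ beta = (x + y) dx ∧ dy + (-x + 3*y) dx ∧ dz + (4*x) dy ∧ dz

Distribute the wedge, using dx_i ∧ dx_j = -dx_j ∧ dx_i and dx_i ∧ dx_i = 0. For each pair (i, j) with i < j, the coefficient of dx_i ∧ dx_j in alpha ∧ beta is (alpha_i * beta_j - alpha_j * beta_i). Collecting: alpha ∧ beta = (x + y) dx ∧ dy + (-x + 3*y) dx ∧ dz + (4*x) dy ∧ dz.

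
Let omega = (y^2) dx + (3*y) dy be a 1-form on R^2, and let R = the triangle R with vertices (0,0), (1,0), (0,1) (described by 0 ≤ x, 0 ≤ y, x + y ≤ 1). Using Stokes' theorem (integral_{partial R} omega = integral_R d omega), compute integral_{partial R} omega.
integral_(partial R) omega = -1/3

Stokes: integral_partial_R omega = integral_R d omega with d omega = (∂Q/∂x - ∂P/∂y) dx ∧ dy.
  ∂Q/∂x = 0
  ∂P/∂y = 2*y
  integrand = ∂Q/∂x - ∂P/∂y = -2*y.
Integrating over R: integral_0^1 integral_0^{1-x} (-2*y) dy dx = -1/3.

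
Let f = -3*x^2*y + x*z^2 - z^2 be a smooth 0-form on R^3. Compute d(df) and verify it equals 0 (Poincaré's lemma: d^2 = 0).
d(df) = 0

Step 1: df = sum_i (∂f/∂x_i) dx_i = (-6*x*y + z^2) dx + (-3*x^2) dy + (2*z*(x - 1)) dz.
Step 2: Apply d again. Using the 1-form formula, the coefficient of dx ∧ dy in d(df) is ∂^2 f/∂x ∂y - ∂^2 f/∂y ∂x = (-6*x) - (-6*x) = 0 (equality of mixed partials for smooth f).
Similarly for dx ∧ dz and dy ∧ dz — all coefficients vanish. So d(df) = 0.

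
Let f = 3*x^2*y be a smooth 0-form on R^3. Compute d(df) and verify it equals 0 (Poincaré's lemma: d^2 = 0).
d(df) = 0

Step 1: df = sum_i (∂f/∂x_i) dx_i = (6*x*y) dx + (3*x^2) dy + (0) dz.
Step 2: Apply d again. Using the 1-form formula, the coefficient of dx ∧ dy in d(df) is ∂^2 f/∂x ∂y - ∂^2 f/∂y ∂x = (6*x) - (6*x) = 0 (equality of mixed partials for smooth f).
Similarly for dx ∧ dz and dy ∧ dz — all coefficients vanish. So d(df) = 0.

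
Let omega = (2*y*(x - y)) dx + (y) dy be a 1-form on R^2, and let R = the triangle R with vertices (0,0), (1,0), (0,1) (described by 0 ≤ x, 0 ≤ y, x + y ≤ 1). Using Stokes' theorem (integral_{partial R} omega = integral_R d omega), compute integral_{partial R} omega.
integral_(partial R) omega = 1/3

Stokes: integral_partial_R omega = integral_R d omega with d omega = (∂Q/∂x - ∂P/∂y) dx ∧ dy.
  ∂Q/∂x = 0
  ∂P/∂y = 2*x - 4*y
  integrand = ∂Q/∂x - ∂P/∂y = -2*x + 4*y.
Integrating over R: integral_0^1 integral_0^{1-x} (-2*x + 4*y) dy dx = 1/3.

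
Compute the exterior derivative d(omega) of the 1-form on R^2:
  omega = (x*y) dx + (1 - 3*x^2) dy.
d(omega) = (-7*x) dx ∧ dy

For a 1-form omega = sum_i f_i dx_i, the exterior derivative is
  d(omega) = sum_{i < j} (∂f_j/∂x_i - ∂f_i/∂x_j) dx_i ∧ dx_j.
  coefficient of dx ∧ dy: ∂f_2/∂x - ∂f_1/∂y = ∂(1 - 3*x^2)/∂x - ∂(x*y)/∂y = -7*x
Assembling: d(omega) = (-7*x) dx ∧ dy.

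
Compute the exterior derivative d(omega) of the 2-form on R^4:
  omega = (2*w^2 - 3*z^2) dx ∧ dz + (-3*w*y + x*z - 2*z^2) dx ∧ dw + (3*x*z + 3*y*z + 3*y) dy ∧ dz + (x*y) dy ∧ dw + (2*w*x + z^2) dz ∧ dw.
d(omega) = (6*w - x + 4*z) dx ∧ dz ∧ dw + (3*w + y) dx ∧ dy ∧ dw + (3*z) dx ∧ dy ∧ dz

For a 2-form omega = sum_{i<j} g_{ij} dx_i ∧ dx_j, the exterior derivative is
  d(omega) = sum_{i<j} d(g_{ij}) ∧ dx_i ∧ dx_j = sum_{i<j, k} (∂g_{ij}/∂x_k) dx_k ∧ dx_i ∧ dx_j.
Expand each term, using dx_k ∧ dx_i ∧ dx_j = sgn(permutation) dx_{(a)} ∧ dx_{(b)} ∧ dx_{(c)} with (a < b < c) sorted:
  d(2*w^2 - 3*z^2) includes (∂/∂w)(2*w^2 - 3*z^2) dw = (4*w) dw, which multiplied by dx ∧ dz gives (4*w) dx ∧ dz ∧ dw
  d(-3*w*y + x*z - 2*z^2) includes (∂/∂y)(-3*w*y + x*z - 2*z^2) dy = (-3*w) dy, which multiplied by dx ∧ dw gives (3*w) dx ∧ dy ∧ dw
  d(-3*w*y + x*z - 2*z^2) includes (∂/∂z)(-3*w*y + x*z - 2*z^2) dz = (x - 4*z) dz, which multiplied by dx ∧ dw gives (-x + 4*z) dx ∧ dz ∧ dw
  d(3*x*z + 3*y*z + 3*y) includes (∂/∂x)(3*x*z + 3*y*z + 3*y) dx = (3*z) dx, which multiplied by dy ∧ dz gives (3*z) dx ∧ dy ∧ dz
  d(x*y) includes (∂/∂x)(x*y) dx = (y) dx, which multiplied by dy ∧ dw gives (y) dx ∧ dy ∧ dw
  d(2*w*x + z^2) includes (∂/∂x)(2*w*x + z^2) dx = (2*w) dx, which multiplied by dz ∧ dw gives (2*w) dx ∧ dz ∧ dw
Collecting like 3-forms: d(omega) = (6*w - x + 4*z) dx ∧ dz ∧ dw + (3*w + y) dx ∧ dy ∧ dw + (3*z) dx ∧ dy ∧ dz.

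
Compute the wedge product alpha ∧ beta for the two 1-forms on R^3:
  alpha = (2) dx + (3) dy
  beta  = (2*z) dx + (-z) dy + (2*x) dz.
alpha ∧ beta = (-8*z) dx ∧ dy + (4*x) dx ∧ dz + (6*x) dy ∧ dz

Distribute the wedge, using dx_i ∧ dx_j = -dx_j ∧ dx_i and dx_i ∧ dx_i = 0. For each pair (i, j) with i < j, the coefficient of dx_i ∧ dx_j in alpha ∧ beta is (alpha_i * beta_j - alpha_j * beta_i). Collecting: alpha ∧ beta = (-8*z) dx ∧ dy + (4*x) dx ∧ dz + (6*x) dy ∧ dz.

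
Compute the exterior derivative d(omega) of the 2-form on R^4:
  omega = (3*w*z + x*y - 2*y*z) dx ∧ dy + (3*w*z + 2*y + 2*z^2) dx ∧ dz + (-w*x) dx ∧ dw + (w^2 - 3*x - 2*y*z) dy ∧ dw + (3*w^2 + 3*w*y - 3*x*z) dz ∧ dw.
d(omega) = (3*w - 2*y - 2) dx ∧ dy ∧ dz + (3*z - 3) dx ∧ dy ∧ dw + (3*w + 2*y) dy ∧ dz ∧ dw

For a 2-form omega = sum_{i<j} g_{ij} dx_i ∧ dx_j, the exterior derivative is
  d(omega) = sum_{i<j} d(g_{ij}) ∧ dx_i ∧ dx_j = sum_{i<j, k} (∂g_{ij}/∂x_k) dx_k ∧ dx_i ∧ dx_j.
Expand each term, using dx_k ∧ dx_i ∧ dx_j = sgn(permutation) dx_{(a)} ∧ dx_{(b)} ∧ dx_{(c)} with (a < b < c) sorted:
  d(3*w*z + x*y - 2*y*z) includes (∂/∂z)(3*w*z + x*y - 2*y*z) dz = (3*w - 2*y) dz, which multiplied by dx ∧ dy gives (3*w - 2*y) dx ∧ dy ∧ dz
  d(3*w*z + x*y - 2*y*z) includes (∂/∂w)(3*w*z + x*y - 2*y*z) dw = (3*z) dw, which multiplied by dx ∧ dy gives (3*z) dx ∧ dy ∧ dw
  d(3*w*z + 2*y + 2*z^2) includes (∂/∂y)(3*w*z + 2*y + 2*z^2) dy = (2) dy, which multiplied by dx ∧ dz gives (-2) dx ∧ dy ∧ dz
  d(3*w*z + 2*y + 2*z^2) includes (∂/∂w)(3*w*z + 2*y + 2*z^2) dw = (3*z) dw, which multiplied by dx ∧ dz gives (3*z) dx ∧ dz ∧ dw
  d(w^2 - 3*x - 2*y*z) includes (∂/∂x)(w^2 - 3*x - 2*y*z) dx = (-3) dx, which multiplied by dy ∧ dw gives (-3) dx ∧ dy ∧ dw
  d(w^2 - 3*x - 2*y*z) includes (∂/∂z)(w^2 - 3*x - 2*y*z) dz = (-2*y) dz, which multiplied by dy ∧ dw gives (2*y) dy ∧ dz ∧ dw
  d(3*w^2 + 3*w*y - 3*x*z) includes (∂/∂x)(3*w^2 + 3*w*y - 3*x*z) dx = (-3*z) dx, which multiplied by dz ∧ dw gives (-3*z) dx ∧ dz ∧ dw
  d(3*w^2 + 3*w*y - 3*x*z) includes (∂/∂y)(3*w^2 + 3*w*y - 3*x*z) dy = (3*w) dy, which multiplied by dz ∧ dw gives (3*w) dy ∧ dz ∧ dw
Collecting like 3-forms: d(omega) = (3*w - 2*y - 2) dx ∧ dy ∧ dz + (3*z - 3) dx ∧ dy ∧ dw + (3*w + 2*y) dy ∧ dz ∧ dw.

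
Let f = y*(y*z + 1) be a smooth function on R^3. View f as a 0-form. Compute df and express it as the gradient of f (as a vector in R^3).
df = (0) dx + (2*y*z + 1) dy + (y^2) dz; grad f = (0, 2*y*z + 1, y^2)

For a 0-form f, d f = (∂f/∂x) dx + (∂f/∂y) dy + (∂f/∂z) dz. The components of the vector representation are exactly the entries of grad f in Cartesian coordinates:
  ∂f/∂x = 0
  ∂f/∂y = 2*y*z + 1
  ∂f/∂z = y^2.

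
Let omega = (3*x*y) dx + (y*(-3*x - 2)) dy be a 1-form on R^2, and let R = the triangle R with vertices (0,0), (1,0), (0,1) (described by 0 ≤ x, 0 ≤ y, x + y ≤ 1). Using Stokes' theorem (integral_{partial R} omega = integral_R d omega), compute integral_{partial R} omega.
integral_(partial R) omega = -1

Stokes: integral_partial_R omega = integral_R d omega with d omega = (∂Q/∂x - ∂P/∂y) dx ∧ dy.
  ∂Q/∂x = -3*y
  ∂P/∂y = 3*x
  integrand = ∂Q/∂x - ∂P/∂y = -3*x - 3*y.
Integrating over R: integral_0^1 integral_0^{1-x} (-3*x - 3*y) dy dx = -1.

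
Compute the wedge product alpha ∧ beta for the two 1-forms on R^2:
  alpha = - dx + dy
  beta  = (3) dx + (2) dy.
alpha ∧ beta = (-5) dx ∧ dy

Distribute the wedge, using dx_i ∧ dx_j = -dx_j ∧ dx_i and dx_i ∧ dx_i = 0. For each pair (i, j) with i < j, the coefficient of dx_i ∧ dx_j in alpha ∧ beta is (alpha_i * beta_j - alpha_j * beta_i). Collecting: alpha ∧ beta = (-5) dx ∧ dy.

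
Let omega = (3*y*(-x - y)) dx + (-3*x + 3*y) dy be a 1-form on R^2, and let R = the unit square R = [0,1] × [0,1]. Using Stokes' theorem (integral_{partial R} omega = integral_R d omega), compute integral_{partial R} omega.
integral_(partial R) omega = 3/2

Stokes: integral_partial_R omega = integral_R d omega with d omega = (∂Q/∂x - ∂P/∂y) dx ∧ dy.
  ∂Q/∂x = -3
  ∂P/∂y = -3*x - 6*y
  integrand = ∂Q/∂x - ∂P/∂y = 3*x + 6*y - 3.
Integrating over R: integral_0^1 integral_0^1 (3*x + 6*y - 3) dx dy = 3/2.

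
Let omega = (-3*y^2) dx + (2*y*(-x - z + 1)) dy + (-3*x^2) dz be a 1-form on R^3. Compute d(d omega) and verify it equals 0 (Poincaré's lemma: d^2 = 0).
d(d omega) = 0

Step 1: d omega = sum_{i<j} (∂f_j/∂x_i - ∂f_i/∂x_j) dx_i ∧ dx_j:
  coeff of dx ∧ dy: 4*y
  coeff of dx ∧ dz: -6*x
  coeff of dy ∧ dz: 2*y
Step 2: Apply d again to each 2-form coefficient. The only possible 3-form in R^3 is dx ∧ dy ∧ dz, with coefficient
  ∂(coeff of dy∧dz)/∂x - ∂(coeff of dx∧dz)/∂y + ∂(coeff of dx∧dy)/∂z
  = ∂/∂x (2*y) - ∂/∂y (-6*x) + ∂/∂z (4*y).
Each of these terms simplifies to sums of mixed partials that cancel in pairs. The result is 0 (by equality of mixed partials for smooth functions — Schwarz / Clairaut).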